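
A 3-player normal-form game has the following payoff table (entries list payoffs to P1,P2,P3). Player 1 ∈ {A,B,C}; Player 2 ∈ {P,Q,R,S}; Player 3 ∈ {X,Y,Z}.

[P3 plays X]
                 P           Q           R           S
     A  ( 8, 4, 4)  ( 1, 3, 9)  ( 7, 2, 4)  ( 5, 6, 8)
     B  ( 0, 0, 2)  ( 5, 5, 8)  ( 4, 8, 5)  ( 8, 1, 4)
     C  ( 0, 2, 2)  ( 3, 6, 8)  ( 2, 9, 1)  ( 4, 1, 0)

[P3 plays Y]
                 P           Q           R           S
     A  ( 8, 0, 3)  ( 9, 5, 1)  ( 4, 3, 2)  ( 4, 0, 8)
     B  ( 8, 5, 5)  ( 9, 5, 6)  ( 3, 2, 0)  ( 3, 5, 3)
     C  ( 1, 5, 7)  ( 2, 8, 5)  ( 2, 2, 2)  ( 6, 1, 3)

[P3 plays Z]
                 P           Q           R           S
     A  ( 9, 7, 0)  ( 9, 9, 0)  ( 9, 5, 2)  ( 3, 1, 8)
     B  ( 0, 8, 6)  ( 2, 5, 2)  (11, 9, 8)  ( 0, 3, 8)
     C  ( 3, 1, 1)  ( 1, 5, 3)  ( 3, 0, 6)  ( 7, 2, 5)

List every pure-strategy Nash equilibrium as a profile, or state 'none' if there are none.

Nash profiles: (B,R,Z)

(A,P,X): not NE [P2→S gives 6>4]
(A,P,Y): not NE [P2→Q gives 5>0; P3→X gives 4>3]
(A,P,Z): not NE [P2→Q gives 9>7; P3→X gives 4>0]
(A,Q,X): not NE [P1→B gives 5>1; P2→S gives 6>3]
(A,Q,Y): not NE [P3→X gives 9>1]
(A,Q,Z): not NE [P3→X gives 9>0]
(A,R,X): not NE [P2→S gives 6>2]
(A,R,Y): not NE [P2→Q gives 5>3; P3→X gives 4>2]
(A,R,Z): not NE [P1→B gives 11>9; P2→Q gives 9>5; P3→X gives 4>2]
(A,S,X): not NE [P1→B gives 8>5]
(A,S,Y): not NE [P1→C gives 6>4; P2→Q gives 5>0]
(A,S,Z): not NE [P1→C gives 7>3; P2→Q gives 9>1]
(B,P,X): not NE [P1→A gives 8>0; P2→R gives 8>0; P3→Z gives 6>2]
(B,P,Y): not NE [P3→Z gives 6>5]
(B,P,Z): not NE [P1→A gives 9>0; P2→R gives 9>8]
(B,Q,X): not NE [P2→R gives 8>5]
(B,Q,Y): not NE [P3→X gives 8>6]
(B,Q,Z): not NE [P1→A gives 9>2; P2→R gives 9>5; P3→X gives 8>2]
(B,R,X): not NE [P1→A gives 7>4; P3→Z gives 8>5]
(B,R,Y): not NE [P1→A gives 4>3; P2→S gives 5>2; P3→Z gives 8>0]
(B,R,Z): NE
(B,S,X): not NE [P2→R gives 8>1; P3→Z gives 8>4]
(B,S,Y): not NE [P1→C gives 6>3; P3→Z gives 8>3]
(B,S,Z): not NE [P1→C gives 7>0; P2→R gives 9>3]
(C,P,X): not NE [P1→A gives 8>0; P2→R gives 9>2; P3→Y gives 7>2]
(C,P,Y): not NE [P1→B gives 8>1; P2→Q gives 8>5]
(C,P,Z): not NE [P1→A gives 9>3; P2→Q gives 5>1; P3→Y gives 7>1]
(C,Q,X): not NE [P1→B gives 5>3; P2→R gives 9>6]
(C,Q,Y): not NE [P1→B gives 9>2; P3→X gives 8>5]
(C,Q,Z): not NE [P1→A gives 9>1; P3→X gives 8>3]
(C,R,X): not NE [P1→A gives 7>2; P3→Z gives 6>1]
(C,R,Y): not NE [P1→A gives 4>2; P2→Q gives 8>2; P3→Z gives 6>2]
(C,R,Z): not NE [P1→B gives 11>3; P2→Q gives 5>0]
(C,S,X): not NE [P1→B gives 8>4; P2→R gives 9>1; P3→Z gives 5>0]
(C,S,Y): not NE [P2→Q gives 8>1; P3→Z gives 5>3]
(C,S,Z): not NE [P2→Q gives 5>2]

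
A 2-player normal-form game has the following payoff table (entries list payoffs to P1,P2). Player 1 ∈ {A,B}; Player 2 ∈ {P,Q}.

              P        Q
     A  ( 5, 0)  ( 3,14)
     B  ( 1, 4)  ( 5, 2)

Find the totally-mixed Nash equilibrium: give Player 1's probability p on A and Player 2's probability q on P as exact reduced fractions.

P1 mixes 1/8 on A; P2 mixes 1/3 on P

P1 indiff ⇒ q·5+(1-q)·3 = q·1+(1-q)·5 ⇒ q(4) = (1-q)(2) ⇒ q = 1/3
P2 indiff ⇒ p·0+(1-p)·4 = p·14+(1-p)·2 ⇒ p(-14) = (1-p)(-2) ⇒ p = 1/8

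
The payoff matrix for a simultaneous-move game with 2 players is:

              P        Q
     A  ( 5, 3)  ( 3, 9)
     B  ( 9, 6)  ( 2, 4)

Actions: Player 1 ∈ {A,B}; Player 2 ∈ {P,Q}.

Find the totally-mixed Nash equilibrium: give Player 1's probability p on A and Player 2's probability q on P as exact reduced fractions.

p=1/4, q=1/5

P1 indiff ⇒ q·5+(1-q)·3 = q·9+(1-q)·2 ⇒ q(-4) = (1-q)(-1) ⇒ q = 1/5
P2 indiff ⇒ p·3+(1-p)·6 = p·9+(1-p)·4 ⇒ p(-6) = (1-p)(-2) ⇒ p = 1/4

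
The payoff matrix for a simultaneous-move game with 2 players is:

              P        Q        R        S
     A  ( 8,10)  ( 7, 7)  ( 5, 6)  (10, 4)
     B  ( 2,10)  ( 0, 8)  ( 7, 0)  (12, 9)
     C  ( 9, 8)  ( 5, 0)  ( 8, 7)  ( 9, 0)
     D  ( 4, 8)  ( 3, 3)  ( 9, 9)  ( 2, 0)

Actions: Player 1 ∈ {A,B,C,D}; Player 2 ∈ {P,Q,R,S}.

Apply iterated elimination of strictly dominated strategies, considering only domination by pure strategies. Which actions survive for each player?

IESDS → P1:{C,D} P2:{P,R}

P2 drop Q (P beats it: A:10>7 B:10>8 C:8>0 D:8>3)
P2 drop S (P beats it: A:10>4 B:10>9 C:8>0 D:8>0)
P1 drop A (C beats it: P:9>8 R:8>5)
P1 drop B (C beats it: P:9>2 R:8>7)
P1→{C,D} P2→{P,R}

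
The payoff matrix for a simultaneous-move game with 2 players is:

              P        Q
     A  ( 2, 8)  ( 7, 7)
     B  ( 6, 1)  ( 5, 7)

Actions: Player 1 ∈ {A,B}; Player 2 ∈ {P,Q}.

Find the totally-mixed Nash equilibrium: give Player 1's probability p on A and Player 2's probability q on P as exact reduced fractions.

(p,q) = (6/7, 1/3)

P1 indiff ⇒ q·2+(1-q)·7 = q·6+(1-q)·5 ⇒ q(-4) = (1-q)(-2) ⇒ q = 1/3
P2 indiff ⇒ p·8+(1-p)·1 = p·7+(1-p)·7 ⇒ p(1) = (1-p)(6) ⇒ p = 6/7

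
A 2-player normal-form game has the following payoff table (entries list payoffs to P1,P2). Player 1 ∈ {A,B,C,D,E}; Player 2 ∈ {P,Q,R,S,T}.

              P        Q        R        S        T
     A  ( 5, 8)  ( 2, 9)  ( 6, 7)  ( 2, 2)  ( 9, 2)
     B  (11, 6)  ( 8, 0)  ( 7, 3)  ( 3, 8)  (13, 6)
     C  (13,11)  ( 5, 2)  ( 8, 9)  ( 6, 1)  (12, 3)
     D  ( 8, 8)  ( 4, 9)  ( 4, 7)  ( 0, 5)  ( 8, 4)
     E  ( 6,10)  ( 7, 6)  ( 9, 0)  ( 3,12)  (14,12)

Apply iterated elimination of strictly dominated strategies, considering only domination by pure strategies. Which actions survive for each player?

Remaining: P1:{B,C,E} P2:{P,S,T}

P1 drop A (B beats it: P:11>5 Q:8>2 R:7>6 S:3>2 T:13>9)
P1 drop D (B beats it: P:11>8 Q:8>4 R:7>4 S:3>0 T:13>8)
P2 drop Q (P beats it: B:6>0 C:11>2 E:10>6)
P2 drop R (P beats it: B:6>3 C:11>9 E:10>0)
P1→{B,C,E} P2→{P,S,T}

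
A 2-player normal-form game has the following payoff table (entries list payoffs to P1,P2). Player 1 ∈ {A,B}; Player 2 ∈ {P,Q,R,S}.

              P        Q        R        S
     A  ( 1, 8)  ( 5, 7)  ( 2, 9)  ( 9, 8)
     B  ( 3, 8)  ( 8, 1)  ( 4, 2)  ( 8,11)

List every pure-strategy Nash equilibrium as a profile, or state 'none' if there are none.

No pure NE.

(A,P): not NE [P1→B gives 3>1; P2→R gives 9>8]
(A,Q): not NE [P1→B gives 8>5; P2→R gives 9>7]
(A,R): not NE [P1→B gives 4>2]
(A,S): not NE [P2→R gives 9>8]
(B,P): not NE [P2→S gives 11>8]
(B,Q): not NE [P2→S gives 11>1]
(B,R): not NE [P2→S gives 11>2]
(B,S): not NE [P1→A gives 9>8]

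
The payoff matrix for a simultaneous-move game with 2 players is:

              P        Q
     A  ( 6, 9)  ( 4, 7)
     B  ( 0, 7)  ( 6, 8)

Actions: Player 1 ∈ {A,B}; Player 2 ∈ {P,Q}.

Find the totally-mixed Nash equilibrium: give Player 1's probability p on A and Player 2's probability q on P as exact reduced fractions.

(p,q) = (1/3, 1/4)

P1 indiff ⇒ q·6+(1-q)·4 = q·0+(1-q)·6 ⇒ q(6) = (1-q)(2) ⇒ q = 1/4
P2 indiff ⇒ p·9+(1-p)·7 = p·7+(1-p)·8 ⇒ p(2) = (1-p)(1) ⇒ p = 1/3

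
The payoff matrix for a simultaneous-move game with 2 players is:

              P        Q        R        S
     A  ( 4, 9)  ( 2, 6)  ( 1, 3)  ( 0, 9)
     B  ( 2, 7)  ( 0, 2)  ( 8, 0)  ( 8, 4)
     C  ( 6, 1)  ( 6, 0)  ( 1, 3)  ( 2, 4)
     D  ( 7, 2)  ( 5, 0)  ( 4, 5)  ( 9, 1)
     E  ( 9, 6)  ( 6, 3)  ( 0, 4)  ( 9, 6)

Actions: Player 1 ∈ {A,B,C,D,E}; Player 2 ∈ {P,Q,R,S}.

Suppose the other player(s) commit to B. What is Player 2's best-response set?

P2 best: {P}

u_2(P vs B) = 7
u_2(Q vs B) = 2
u_2(R vs B) = 0
u_2(S vs B) = 4
max payoff 7 at {P}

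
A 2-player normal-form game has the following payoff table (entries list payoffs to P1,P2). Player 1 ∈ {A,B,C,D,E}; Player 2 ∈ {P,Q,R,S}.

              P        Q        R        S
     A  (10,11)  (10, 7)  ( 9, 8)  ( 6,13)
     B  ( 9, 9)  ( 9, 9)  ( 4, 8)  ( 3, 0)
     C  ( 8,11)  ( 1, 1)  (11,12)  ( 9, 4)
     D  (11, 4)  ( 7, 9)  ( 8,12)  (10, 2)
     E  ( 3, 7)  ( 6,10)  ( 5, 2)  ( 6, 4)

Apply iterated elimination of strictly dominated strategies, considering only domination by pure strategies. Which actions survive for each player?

IESDS → P1:{A,C,D} P2:{P,R,S}

P1 drop B (A beats it: P:10>9 Q:10>9 R:9>4 S:6>3)
P1 drop E (D beats it: P:11>3 Q:7>6 R:8>5 S:10>6)
P2 drop Q (R beats it: A:8>7 C:12>1 D:12>9)
P1→{A,C,D} P2→{P,R,S}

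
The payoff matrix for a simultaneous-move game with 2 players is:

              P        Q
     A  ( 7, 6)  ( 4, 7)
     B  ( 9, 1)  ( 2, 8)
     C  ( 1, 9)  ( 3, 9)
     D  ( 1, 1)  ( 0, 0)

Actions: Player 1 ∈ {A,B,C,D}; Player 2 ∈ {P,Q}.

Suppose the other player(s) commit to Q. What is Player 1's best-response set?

u_1(A vs Q) = 4
u_1(B vs Q) = 2
u_1(C vs Q) = 3
u_1(D vs Q) = 0
max payoff 4 at {A}

BR_1 = {A}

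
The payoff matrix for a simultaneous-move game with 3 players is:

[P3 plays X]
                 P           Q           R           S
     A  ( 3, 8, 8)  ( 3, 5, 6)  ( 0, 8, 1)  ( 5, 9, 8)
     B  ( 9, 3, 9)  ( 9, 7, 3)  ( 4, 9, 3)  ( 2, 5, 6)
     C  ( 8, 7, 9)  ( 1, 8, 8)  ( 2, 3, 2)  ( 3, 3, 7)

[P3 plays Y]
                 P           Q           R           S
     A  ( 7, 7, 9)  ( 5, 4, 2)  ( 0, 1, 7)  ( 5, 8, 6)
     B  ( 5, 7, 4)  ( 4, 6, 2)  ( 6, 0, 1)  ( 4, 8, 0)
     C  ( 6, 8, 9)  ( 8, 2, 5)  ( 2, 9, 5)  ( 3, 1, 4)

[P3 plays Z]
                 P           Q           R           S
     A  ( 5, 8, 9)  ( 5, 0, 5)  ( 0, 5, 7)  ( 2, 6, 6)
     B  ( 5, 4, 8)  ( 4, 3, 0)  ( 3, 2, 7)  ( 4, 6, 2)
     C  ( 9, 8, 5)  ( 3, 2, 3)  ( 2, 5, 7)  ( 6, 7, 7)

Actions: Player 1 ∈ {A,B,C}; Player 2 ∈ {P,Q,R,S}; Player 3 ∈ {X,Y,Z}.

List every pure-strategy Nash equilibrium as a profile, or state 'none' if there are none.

NE set: (A,S,X)

(A,P,X): not NE [P1→B gives 9>3; P2→S gives 9>8; P3→Z gives 9>8]
(A,P,Y): not NE [P2→S gives 8>7]
(A,P,Z): not NE [P1→C gives 9>5]
(A,Q,X): not NE [P1→B gives 9>3; P2→S gives 9>5]
(A,Q,Y): not NE [P1→C gives 8>5; P2→S gives 8>4; P3→X gives 6>2]
(A,Q,Z): not NE [P2→P gives 8>0; P3→X gives 6>5]
(A,R,X): not NE [P1→B gives 4>0; P2→S gives 9>8; P3→Z gives 7>1]
(A,R,Y): not NE [P1→B gives 6>0; P2→S gives 8>1]
(A,R,Z): not NE [P1→B gives 3>0; P2→P gives 8>5]
(A,S,X): NE
(A,S,Y): not NE [P3→X gives 8>6]
(A,S,Z): not NE [P1→C gives 6>2; P2→P gives 8>6; P3→X gives 8>6]
(B,P,X): not NE [P2→R gives 9>3]
(B,P,Y): not NE [P1→A gives 7>5; P2→S gives 8>7; P3→X gives 9>4]
(B,P,Z): not NE [P1→C gives 9>5; P2→S gives 6>4; P3→X gives 9>8]
(B,Q,X): not NE [P2→R gives 9>7]
(B,Q,Y): not NE [P1→C gives 8>4; P2→S gives 8>6; P3→X gives 3>2]
(B,Q,Z): not NE [P1→A gives 5>4; P2→S gives 6>3; P3→X gives 3>0]
(B,R,X): not NE [P3→Z gives 7>3]
(B,R,Y): not NE [P2→S gives 8>0; P3→Z gives 7>1]
(B,R,Z): not NE [P2→S gives 6>2]
(B,S,X): not NE [P1→A gives 5>2; P2→R gives 9>5]
(B,S,Y): not NE [P1→A gives 5>4; P3→X gives 6>0]
(B,S,Z): not NE [P1→C gives 6>4; P3→X gives 6>2]
(C,P,X): not NE [P1→B gives 9>8; P2→Q gives 8>7]
(C,P,Y): not NE [P1→A gives 7>6; P2→R gives 9>8]
(C,P,Z): not NE [P3→Y gives 9>5]
(C,Q,X): not NE [P1→B gives 9>1]
(C,Q,Y): not NE [P2→R gives 9>2; P3→X gives 8>5]
(C,Q,Z): not NE [P1→A gives 5>3; P2→P gives 8>2; P3→X gives 8>3]
(C,R,X): not NE [P1→B gives 4>2; P2→Q gives 8>3; P3→Z gives 7>2]
(C,R,Y): not NE [P1→B gives 6>2; P3→Z gives 7>5]
(C,R,Z): not NE [P1→B gives 3>2; P2→P gives 8>5]
(C,S,X): not NE [P1→A gives 5>3; P2→Q gives 8>3]
(C,S,Y): not NE [P1→A gives 5>3; P2→R gives 9>1; P3→Z gives 7>4]
(C,S,Z): not NE [P2→P gives 8>7]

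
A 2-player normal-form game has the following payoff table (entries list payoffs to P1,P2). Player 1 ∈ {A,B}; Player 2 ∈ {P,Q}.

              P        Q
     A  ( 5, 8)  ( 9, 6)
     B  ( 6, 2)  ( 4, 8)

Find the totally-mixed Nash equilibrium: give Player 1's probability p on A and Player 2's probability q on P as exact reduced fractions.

P1 indiff ⇒ q·5+(1-q)·9 = q·6+(1-q)·4 ⇒ q(-1) = (1-q)(-5) ⇒ q = 5/6
P2 indiff ⇒ p·8+(1-p)·2 = p·6+(1-p)·8 ⇒ p(2) = (1-p)(6) ⇒ p = 3/4

p=3/4, q=5/6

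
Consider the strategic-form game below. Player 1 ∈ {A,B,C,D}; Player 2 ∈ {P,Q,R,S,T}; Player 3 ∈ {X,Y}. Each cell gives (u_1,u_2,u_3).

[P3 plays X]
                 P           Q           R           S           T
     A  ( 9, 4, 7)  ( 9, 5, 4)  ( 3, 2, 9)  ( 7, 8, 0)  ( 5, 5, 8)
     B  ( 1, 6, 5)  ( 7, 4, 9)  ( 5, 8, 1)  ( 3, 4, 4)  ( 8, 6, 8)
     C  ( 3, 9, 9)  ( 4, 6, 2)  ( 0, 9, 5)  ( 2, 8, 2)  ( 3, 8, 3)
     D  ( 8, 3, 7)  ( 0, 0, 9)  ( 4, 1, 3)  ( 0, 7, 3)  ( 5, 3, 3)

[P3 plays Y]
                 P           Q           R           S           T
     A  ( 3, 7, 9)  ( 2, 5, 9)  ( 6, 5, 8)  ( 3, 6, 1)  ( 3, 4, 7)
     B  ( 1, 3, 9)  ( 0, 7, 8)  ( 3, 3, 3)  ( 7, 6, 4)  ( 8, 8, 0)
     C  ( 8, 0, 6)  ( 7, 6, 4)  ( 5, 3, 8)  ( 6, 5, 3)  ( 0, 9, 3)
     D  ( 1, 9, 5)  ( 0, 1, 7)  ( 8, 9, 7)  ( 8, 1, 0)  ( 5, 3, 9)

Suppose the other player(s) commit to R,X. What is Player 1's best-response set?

P1 best: {B}

u_1(A vs R,X) = 3
u_1(B vs R,X) = 5
u_1(C vs R,X) = 0
u_1(D vs R,X) = 4
max payoff 5 at {B}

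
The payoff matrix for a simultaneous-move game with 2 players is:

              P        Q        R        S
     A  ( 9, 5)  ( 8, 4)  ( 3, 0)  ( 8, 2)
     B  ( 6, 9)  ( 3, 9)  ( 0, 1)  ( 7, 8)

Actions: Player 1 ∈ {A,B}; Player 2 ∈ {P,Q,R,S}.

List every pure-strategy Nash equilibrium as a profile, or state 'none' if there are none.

(A,P): NE
(A,Q): not NE [P2→P gives 5>4]
(A,R): not NE [P2→P gives 5>0]
(A,S): not NE [P2→P gives 5>2]
(B,P): not NE [P1→A gives 9>6]
(B,Q): not NE [P1→A gives 8>3]
(B,R): not NE [P1→A gives 3>0; P2→Q gives 9>1]
(B,S): not NE [P1→A gives 8>7; P2→Q gives 9>8]

Nash profiles: (A,P)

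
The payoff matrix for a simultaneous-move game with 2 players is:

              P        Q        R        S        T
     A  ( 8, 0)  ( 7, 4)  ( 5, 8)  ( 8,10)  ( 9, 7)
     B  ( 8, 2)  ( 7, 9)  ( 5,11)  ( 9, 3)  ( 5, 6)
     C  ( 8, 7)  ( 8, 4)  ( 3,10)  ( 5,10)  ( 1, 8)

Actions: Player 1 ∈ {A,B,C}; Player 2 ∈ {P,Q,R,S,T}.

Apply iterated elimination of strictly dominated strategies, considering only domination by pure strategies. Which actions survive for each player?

Survivors P1:{A,B} P2:{R,S}

P2 drop P (R beats it: A:8>0 B:11>2 C:10>7)
P2 drop Q (R beats it: A:8>4 B:11>9 C:10>4)
P1 drop C (A beats it: R:5>3 S:8>5 T:9>1)
P2 drop T (R beats it: A:8>7 B:11>6)
P1→{A,B} P2→{R,S}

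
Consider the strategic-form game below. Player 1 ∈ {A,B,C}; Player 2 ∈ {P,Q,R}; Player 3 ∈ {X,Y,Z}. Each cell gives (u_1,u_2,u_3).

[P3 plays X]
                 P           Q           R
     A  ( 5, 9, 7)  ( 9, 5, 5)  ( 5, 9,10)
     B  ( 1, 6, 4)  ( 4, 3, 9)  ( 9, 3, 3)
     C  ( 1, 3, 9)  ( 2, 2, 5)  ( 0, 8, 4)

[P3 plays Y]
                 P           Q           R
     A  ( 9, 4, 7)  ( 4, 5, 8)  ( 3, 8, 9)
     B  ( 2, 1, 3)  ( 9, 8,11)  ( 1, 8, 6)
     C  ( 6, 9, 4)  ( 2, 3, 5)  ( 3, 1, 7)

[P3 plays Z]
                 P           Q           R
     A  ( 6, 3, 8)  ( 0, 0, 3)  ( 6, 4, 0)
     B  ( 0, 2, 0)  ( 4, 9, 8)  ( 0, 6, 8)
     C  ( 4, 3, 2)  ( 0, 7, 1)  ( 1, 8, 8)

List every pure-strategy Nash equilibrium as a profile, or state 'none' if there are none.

NE set: (B,Q,Y)

(A,P,X): not NE [P3→Z gives 8>7]
(A,P,Y): not NE [P2→R gives 8>4; P3→Z gives 8>7]
(A,P,Z): not NE [P2→R gives 4>3]
(A,Q,X): not NE [P2→R gives 9>5; P3→Y gives 8>5]
(A,Q,Y): not NE [P1→B gives 9>4; P2→R gives 8>5]
(A,Q,Z): not NE [P1→B gives 4>0; P2→R gives 4>0; P3→Y gives 8>3]
(A,R,X): not NE [P1→B gives 9>5]
(A,R,Y): not NE [P3→X gives 10>9]
(A,R,Z): not NE [P3→X gives 10>0]
(B,P,X): not NE [P1→A gives 5>1]
(B,P,Y): not NE [P1→A gives 9>2; P2→R gives 8>1; P3→X gives 4>3]
(B,P,Z): not NE [P1→A gives 6>0; P2→Q gives 9>2; P3→X gives 4>0]
(B,Q,X): not NE [P1→A gives 9>4; P2→P gives 6>3; P3→Y gives 11>9]
(B,Q,Y): NE
(B,Q,Z): not NE [P3→Y gives 11>8]
(B,R,X): not NE [P2→P gives 6>3; P3→Z gives 8>3]
(B,R,Y): not NE [P1→C gives 3>1; P3→Z gives 8>6]
(B,R,Z): not NE [P1→A gives 6>0; P2→Q gives 9>6]
(C,P,X): not NE [P1→A gives 5>1; P2→R gives 8>3]
(C,P,Y): not NE [P1→A gives 9>6; P3→X gives 9>4]
(C,P,Z): not NE [P1→A gives 6>4; P2→R gives 8>3; P3→X gives 9>2]
(C,Q,X): not NE [P1→A gives 9>2; P2→R gives 8>2]
(C,Q,Y): not NE [P1→B gives 9>2; P2→P gives 9>3]
(C,Q,Z): not NE [P1→B gives 4>0; P2→R gives 8>7; P3→Y gives 5>1]
(C,R,X): not NE [P1→B gives 9>0; P3→Z gives 8>4]
(C,R,Y): not NE [P2→P gives 9>1; P3→Z gives 8>7]
(C,R,Z): not NE [P1→A gives 6>1]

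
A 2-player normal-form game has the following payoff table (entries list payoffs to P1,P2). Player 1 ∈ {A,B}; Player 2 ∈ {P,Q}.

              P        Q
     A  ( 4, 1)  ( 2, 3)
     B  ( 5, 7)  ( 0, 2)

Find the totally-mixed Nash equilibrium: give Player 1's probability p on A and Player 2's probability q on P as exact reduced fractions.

P1 mixes 5/7 on A; P2 mixes 2/3 on P

P1 indiff ⇒ q·4+(1-q)·2 = q·5+(1-q)·0 ⇒ q(-1) = (1-q)(-2) ⇒ q = 2/3
P2 indiff ⇒ p·1+(1-p)·7 = p·3+(1-p)·2 ⇒ p(-2) = (1-p)(-5) ⇒ p = 5/7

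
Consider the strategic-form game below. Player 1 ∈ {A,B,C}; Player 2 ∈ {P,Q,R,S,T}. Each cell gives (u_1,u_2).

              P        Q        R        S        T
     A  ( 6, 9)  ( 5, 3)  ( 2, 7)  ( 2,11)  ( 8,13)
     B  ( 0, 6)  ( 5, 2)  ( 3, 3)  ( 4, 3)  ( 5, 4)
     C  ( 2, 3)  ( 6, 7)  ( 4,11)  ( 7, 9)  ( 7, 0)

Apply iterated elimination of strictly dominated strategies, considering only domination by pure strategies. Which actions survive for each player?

P1 drop B (C beats it: P:2>0 Q:6>5 R:4>3 S:7>4 T:7>5)
P2 drop P (S beats it: A:11>9 C:9>3)
P2 drop Q (R beats it: A:7>3 C:11>7)
P1→{A,C} P2→{R,S,T}

Survivors P1:{A,C} P2:{R,S,T}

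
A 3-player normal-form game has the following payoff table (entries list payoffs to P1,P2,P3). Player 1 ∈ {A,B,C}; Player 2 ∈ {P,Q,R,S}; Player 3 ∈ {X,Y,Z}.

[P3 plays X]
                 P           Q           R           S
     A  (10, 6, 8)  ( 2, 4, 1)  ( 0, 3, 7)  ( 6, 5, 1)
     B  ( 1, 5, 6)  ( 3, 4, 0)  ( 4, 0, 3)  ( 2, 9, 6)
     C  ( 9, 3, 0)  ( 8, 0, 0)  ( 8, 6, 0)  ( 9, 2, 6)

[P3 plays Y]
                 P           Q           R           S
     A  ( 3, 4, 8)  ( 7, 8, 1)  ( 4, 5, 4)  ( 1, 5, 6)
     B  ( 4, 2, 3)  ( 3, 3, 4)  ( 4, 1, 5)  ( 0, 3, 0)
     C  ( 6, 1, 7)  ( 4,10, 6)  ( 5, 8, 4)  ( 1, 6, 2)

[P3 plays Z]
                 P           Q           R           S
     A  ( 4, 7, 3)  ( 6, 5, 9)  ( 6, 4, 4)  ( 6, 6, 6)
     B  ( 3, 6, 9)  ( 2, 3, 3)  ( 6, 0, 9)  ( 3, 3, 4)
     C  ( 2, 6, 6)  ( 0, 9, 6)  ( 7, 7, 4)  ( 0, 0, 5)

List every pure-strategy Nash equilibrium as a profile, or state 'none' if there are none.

(A,P,X): NE
(A,P,Y): not NE [P1→C gives 6>3; P2→Q gives 8>4]
(A,P,Z): not NE [P3→Y gives 8>3]
(A,Q,X): not NE [P1→C gives 8>2; P2→P gives 6>4; P3→Z gives 9>1]
(A,Q,Y): not NE [P3→Z gives 9>1]
(A,Q,Z): not NE [P2→P gives 7>5]
(A,R,X): not NE [P1→C gives 8>0; P2→P gives 6>3]
(A,R,Y): not NE [P1→C gives 5>4; P2→Q gives 8>5; P3→X gives 7>4]
(A,R,Z): not NE [P1→C gives 7>6; P2→P gives 7>4; P3→X gives 7>4]
(A,S,X): not NE [P1→C gives 9>6; P2→P gives 6>5; P3→Z gives 6>1]
(A,S,Y): not NE [P2→Q gives 8>5]
(A,S,Z): not NE [P2→P gives 7>6]
(B,P,X): not NE [P1→A gives 10>1; P2→S gives 9>5; P3→Z gives 9>6]
(B,P,Y): not NE [P1→C gives 6>4; P2→S gives 3>2; P3→Z gives 9>3]
(B,P,Z): not NE [P1→A gives 4>3]
(B,Q,X): not NE [P1→C gives 8>3; P2→S gives 9>4; P3→Y gives 4>0]
(B,Q,Y): not NE [P1→A gives 7>3]
(B,Q,Z): not NE [P1→A gives 6>2; P2→P gives 6>3; P3→Y gives 4>3]
(B,R,X): not NE [P1→C gives 8>4; P2→S gives 9>0; P3→Z gives 9>3]
(B,R,Y): not NE [P1→C gives 5>4; P2→S gives 3>1; P3→Z gives 9>5]
(B,R,Z): not NE [P1→C gives 7>6; P2→P gives 6>0]
(B,S,X): not NE [P1→C gives 9>2]
(B,S,Y): not NE [P1→C gives 1>0; P3→X gives 6>0]
(B,S,Z): not NE [P1→A gives 6>3; P2→P gives 6>3; P3→X gives 6>4]
(C,P,X): not NE [P1→A gives 10>9; P2→R gives 6>3; P3→Y gives 7>0]
(C,P,Y): not NE [P2→Q gives 10>1]
(C,P,Z): not NE [P1→A gives 4>2; P2→Q gives 9>6; P3→Y gives 7>6]
(C,Q,X): not NE [P2→R gives 6>0; P3→Z gives 6>0]
(C,Q,Y): not NE [P1→A gives 7>4]
(C,Q,Z): not NE [P1→A gives 6>0]
(C,R,X): not NE [P3→Z gives 4>0]
(C,R,Y): not NE [P2→Q gives 10>8]
(C,R,Z): not NE [P2→Q gives 9>7]
(C,S,X): not NE [P2→R gives 6>2]
(C,S,Y): not NE [P2→Q gives 10>6; P3→X gives 6>2]
(C,S,Z): not NE [P1→A gives 6>0; P2→Q gives 9>0; P3→X gives 6>5]

NE set: (A,P,X)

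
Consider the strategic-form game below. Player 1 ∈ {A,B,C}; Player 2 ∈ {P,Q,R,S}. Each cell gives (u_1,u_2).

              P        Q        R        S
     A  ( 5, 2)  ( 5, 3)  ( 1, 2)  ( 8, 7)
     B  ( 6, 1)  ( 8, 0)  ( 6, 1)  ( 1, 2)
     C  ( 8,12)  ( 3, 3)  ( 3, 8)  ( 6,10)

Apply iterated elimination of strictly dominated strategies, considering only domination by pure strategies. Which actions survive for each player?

Survivors P1:{A,C} P2:{P,S}

P2 drop Q (S beats it: A:7>3 B:2>0 C:10>3)
P2 drop R (S beats it: A:7>2 B:2>1 C:10>8)
P1 drop B (C beats it: P:8>6 S:6>1)
P1→{A,C} P2→{P,S}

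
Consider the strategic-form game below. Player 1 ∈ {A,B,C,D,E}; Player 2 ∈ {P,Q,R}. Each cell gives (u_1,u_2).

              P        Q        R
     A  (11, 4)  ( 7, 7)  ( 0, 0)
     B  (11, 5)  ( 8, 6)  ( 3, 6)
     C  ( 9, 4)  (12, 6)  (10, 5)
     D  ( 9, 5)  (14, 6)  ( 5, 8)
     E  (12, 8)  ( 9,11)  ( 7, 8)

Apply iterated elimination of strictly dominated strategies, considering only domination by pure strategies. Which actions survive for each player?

IESDS → P1:{C,D} P2:{Q,R}

P1 drop A (E beats it: P:12>11 Q:9>7 R:7>0)
P1 drop B (E beats it: P:12>11 Q:9>8 R:7>3)
P2 drop P (Q beats it: C:6>4 D:6>5 E:11>8)
P1 drop E (C beats it: Q:12>9 R:10>7)
P1→{C,D} P2→{Q,R}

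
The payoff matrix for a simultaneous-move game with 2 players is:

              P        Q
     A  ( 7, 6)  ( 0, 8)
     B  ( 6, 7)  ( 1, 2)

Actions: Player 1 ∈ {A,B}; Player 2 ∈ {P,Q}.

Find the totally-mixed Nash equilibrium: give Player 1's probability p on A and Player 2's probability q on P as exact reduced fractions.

(p,q) = (5/7, 1/2)

P1 indiff ⇒ q·7+(1-q)·0 = q·6+(1-q)·1 ⇒ q(1) = (1-q)(1) ⇒ q = 1/2
P2 indiff ⇒ p·6+(1-p)·7 = p·8+(1-p)·2 ⇒ p(-2) = (1-p)(-5) ⇒ p = 5/7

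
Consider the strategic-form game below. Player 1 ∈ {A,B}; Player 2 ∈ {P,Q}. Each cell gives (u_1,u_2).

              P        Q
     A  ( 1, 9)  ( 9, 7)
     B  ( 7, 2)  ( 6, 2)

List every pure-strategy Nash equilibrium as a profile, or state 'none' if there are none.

(A,P): not NE [P1→B gives 7>1]
(A,Q): not NE [P2→P gives 9>7]
(B,P): NE
(B,Q): not NE [P1→A gives 9>6]

PSNE = {(B,P)}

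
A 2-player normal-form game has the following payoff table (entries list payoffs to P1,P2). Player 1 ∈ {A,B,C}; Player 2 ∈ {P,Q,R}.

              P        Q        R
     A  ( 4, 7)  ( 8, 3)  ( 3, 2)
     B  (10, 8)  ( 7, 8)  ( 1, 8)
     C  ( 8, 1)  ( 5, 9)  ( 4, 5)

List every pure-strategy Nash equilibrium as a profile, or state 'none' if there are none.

PSNE = {(B,P)}

(A,P): not NE [P1→B gives 10>4]
(A,Q): not NE [P2→P gives 7>3]
(A,R): not NE [P1→C gives 4>3; P2→P gives 7>2]
(B,P): NE
(B,Q): not NE [P1→A gives 8>7]
(B,R): not NE [P1→C gives 4>1]
(C,P): not NE [P1→B gives 10>8; P2→Q gives 9>1]
(C,Q): not NE [P1→A gives 8>5]
(C,R): not NE [P2→Q gives 9>5]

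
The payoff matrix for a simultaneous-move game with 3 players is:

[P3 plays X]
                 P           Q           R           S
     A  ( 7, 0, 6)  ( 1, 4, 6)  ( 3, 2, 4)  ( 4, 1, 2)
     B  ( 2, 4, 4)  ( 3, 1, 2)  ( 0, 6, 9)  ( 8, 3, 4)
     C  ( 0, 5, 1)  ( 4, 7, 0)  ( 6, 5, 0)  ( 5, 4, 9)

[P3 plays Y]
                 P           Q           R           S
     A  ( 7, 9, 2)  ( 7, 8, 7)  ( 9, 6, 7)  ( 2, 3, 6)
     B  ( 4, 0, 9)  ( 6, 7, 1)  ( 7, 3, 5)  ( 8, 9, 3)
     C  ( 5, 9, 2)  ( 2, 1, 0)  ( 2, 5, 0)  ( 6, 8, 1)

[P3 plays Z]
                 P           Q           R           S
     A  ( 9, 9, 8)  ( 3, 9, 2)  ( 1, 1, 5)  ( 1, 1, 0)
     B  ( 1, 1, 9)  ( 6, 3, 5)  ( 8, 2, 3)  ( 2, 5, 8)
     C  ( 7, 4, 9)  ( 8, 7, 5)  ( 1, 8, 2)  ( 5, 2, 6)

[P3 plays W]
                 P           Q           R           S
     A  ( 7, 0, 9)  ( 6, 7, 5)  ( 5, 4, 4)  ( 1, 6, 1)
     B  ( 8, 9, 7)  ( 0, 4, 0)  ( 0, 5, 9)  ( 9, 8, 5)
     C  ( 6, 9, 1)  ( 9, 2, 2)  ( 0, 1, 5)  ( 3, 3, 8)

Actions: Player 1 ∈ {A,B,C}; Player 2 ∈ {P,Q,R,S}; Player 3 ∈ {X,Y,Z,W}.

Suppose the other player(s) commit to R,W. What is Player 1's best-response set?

argmax u_1 = {A}

u_1(A vs R,W) = 5
u_1(B vs R,W) = 0
u_1(C vs R,W) = 0
max payoff 5 at {A}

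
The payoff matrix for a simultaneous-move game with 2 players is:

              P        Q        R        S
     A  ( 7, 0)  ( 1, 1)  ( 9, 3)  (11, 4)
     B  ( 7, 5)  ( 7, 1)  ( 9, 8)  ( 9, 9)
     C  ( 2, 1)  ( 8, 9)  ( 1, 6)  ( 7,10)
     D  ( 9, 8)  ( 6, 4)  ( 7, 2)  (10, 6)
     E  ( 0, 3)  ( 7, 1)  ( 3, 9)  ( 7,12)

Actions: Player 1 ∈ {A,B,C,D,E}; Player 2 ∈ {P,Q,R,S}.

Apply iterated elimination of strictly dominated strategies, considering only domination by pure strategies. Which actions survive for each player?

P2 drop Q (S beats it: A:4>1 B:9>1 C:10>9 D:6>4 E:12>1)
P1 drop C (A beats it: P:7>2 R:9>1 S:11>7)
P1 drop E (A beats it: P:7>0 R:9>3 S:11>7)
P2 drop R (S beats it: A:4>3 B:9>8 D:6>2)
P1 drop B (D beats it: P:9>7 S:10>9)
P1→{A,D} P2→{P,S}

Remaining: P1:{A,D} P2:{P,S}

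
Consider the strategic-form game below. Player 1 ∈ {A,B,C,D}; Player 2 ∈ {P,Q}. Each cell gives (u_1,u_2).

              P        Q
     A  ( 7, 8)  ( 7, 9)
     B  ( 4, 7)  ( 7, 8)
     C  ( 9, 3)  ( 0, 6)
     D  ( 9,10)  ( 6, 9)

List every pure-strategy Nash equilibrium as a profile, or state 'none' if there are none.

(A,P): not NE [P1→D gives 9>7; P2→Q gives 9>8]
(A,Q): NE
(B,P): not NE [P1→D gives 9>4; P2→Q gives 8>7]
(B,Q): NE
(C,P): not NE [P2→Q gives 6>3]
(C,Q): not NE [P1→B gives 7>0]
(D,P): NE
(D,Q): not NE [P1→B gives 7>6; P2→P gives 10>9]

PSNE = {(A,Q), (B,Q), (D,P)}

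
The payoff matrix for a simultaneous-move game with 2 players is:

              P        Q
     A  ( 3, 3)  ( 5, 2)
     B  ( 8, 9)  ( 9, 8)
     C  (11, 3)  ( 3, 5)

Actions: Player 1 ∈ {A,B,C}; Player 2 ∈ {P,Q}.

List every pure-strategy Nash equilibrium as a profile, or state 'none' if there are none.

(A,P): not NE [P1→C gives 11>3]
(A,Q): not NE [P1→B gives 9>5; P2→P gives 3>2]
(B,P): not NE [P1→C gives 11>8]
(B,Q): not NE [P2→P gives 9>8]
(C,P): not NE [P2→Q gives 5>3]
(C,Q): not NE [P1→B gives 9>3]

No pure NE.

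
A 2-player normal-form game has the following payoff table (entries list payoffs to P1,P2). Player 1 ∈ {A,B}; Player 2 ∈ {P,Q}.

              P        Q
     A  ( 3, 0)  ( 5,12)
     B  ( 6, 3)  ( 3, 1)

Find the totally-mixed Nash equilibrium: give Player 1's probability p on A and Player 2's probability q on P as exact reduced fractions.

P1 mixes 1/7 on A; P2 mixes 2/5 on P

P1 indiff ⇒ q·3+(1-q)·5 = q·6+(1-q)·3 ⇒ q(-3) = (1-q)(-2) ⇒ q = 2/5
P2 indiff ⇒ p·0+(1-p)·3 = p·12+(1-p)·1 ⇒ p(-12) = (1-p)(-2) ⇒ p = 1/7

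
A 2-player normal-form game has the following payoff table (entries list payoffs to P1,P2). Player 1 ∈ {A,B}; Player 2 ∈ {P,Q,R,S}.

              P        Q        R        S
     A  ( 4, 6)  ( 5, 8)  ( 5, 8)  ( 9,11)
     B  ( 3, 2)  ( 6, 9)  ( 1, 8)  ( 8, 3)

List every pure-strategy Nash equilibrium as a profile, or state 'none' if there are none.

Nash profiles: (A,S), (B,Q)

(A,P): not NE [P2→S gives 11>6]
(A,Q): not NE [P1→B gives 6>5; P2→S gives 11>8]
(A,R): not NE [P2→S gives 11>8]
(A,S): NE
(B,P): not NE [P1→A gives 4>3; P2→Q gives 9>2]
(B,Q): NE
(B,R): not NE [P1→A gives 5>1; P2→Q gives 9>8]
(B,S): not NE [P1→A gives 9>8; P2→Q gives 9>3]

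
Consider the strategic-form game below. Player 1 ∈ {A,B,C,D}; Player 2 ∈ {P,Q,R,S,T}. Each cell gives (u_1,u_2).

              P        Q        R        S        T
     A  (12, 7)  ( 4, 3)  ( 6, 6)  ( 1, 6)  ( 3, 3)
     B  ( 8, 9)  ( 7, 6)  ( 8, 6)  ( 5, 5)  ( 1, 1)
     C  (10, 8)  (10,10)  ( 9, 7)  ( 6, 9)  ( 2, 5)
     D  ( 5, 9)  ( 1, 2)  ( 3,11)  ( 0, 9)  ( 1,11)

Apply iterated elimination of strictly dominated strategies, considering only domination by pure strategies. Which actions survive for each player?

P1 drop B (C beats it: P:10>8 Q:10>7 R:9>8 S:6>5 T:2>1)
P1 drop D (A beats it: P:12>5 Q:4>1 R:6>3 S:1>0 T:3>1)
P2 drop R (P beats it: A:7>6 C:8>7)
P2 drop T (P beats it: A:7>3 C:8>5)
P1→{A,C} P2→{P,Q,S}

Survivors P1:{A,C} P2:{P,Q,S}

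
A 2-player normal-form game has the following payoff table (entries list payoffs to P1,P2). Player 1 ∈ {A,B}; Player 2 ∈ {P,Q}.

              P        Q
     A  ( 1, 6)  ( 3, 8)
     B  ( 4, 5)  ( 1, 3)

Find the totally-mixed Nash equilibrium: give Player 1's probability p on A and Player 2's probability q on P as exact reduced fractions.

(p,q) = (1/2, 2/5)

P1 indiff ⇒ q·1+(1-q)·3 = q·4+(1-q)·1 ⇒ q(-3) = (1-q)(-2) ⇒ q = 2/5
P2 indiff ⇒ p·6+(1-p)·5 = p·8+(1-p)·3 ⇒ p(-2) = (1-p)(-2) ⇒ p = 1/2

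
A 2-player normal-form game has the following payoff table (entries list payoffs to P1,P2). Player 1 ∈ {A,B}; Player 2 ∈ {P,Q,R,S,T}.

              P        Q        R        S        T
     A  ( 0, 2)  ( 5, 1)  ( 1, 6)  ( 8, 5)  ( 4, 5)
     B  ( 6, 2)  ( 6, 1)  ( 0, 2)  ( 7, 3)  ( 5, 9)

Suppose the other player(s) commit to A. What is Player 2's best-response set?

u_2(P vs A) = 2
u_2(Q vs A) = 1
u_2(R vs A) = 6
u_2(S vs A) = 5
u_2(T vs A) = 5
max payoff 6 at {R}

argmax u_2 = {R}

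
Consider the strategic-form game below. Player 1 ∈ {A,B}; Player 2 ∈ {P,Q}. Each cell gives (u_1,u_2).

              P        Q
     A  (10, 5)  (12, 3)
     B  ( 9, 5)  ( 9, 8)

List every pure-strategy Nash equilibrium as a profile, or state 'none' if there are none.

PSNE = {(A,P)}

(A,P): NE
(A,Q): not NE [P2→P gives 5>3]
(B,P): not NE [P1→A gives 10>9; P2→Q gives 8>5]
(B,Q): not NE [P1→A gives 12>9]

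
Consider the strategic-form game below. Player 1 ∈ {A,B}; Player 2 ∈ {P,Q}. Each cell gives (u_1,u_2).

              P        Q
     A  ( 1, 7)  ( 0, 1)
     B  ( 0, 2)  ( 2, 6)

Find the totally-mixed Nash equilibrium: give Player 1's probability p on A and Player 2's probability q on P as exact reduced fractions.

P1 indiff ⇒ q·1+(1-q)·0 = q·0+(1-q)·2 ⇒ q(1) = (1-q)(2) ⇒ q = 2/3
P2 indiff ⇒ p·7+(1-p)·2 = p·1+(1-p)·6 ⇒ p(6) = (1-p)(4) ⇒ p = 2/5

p=2/5, q=2/3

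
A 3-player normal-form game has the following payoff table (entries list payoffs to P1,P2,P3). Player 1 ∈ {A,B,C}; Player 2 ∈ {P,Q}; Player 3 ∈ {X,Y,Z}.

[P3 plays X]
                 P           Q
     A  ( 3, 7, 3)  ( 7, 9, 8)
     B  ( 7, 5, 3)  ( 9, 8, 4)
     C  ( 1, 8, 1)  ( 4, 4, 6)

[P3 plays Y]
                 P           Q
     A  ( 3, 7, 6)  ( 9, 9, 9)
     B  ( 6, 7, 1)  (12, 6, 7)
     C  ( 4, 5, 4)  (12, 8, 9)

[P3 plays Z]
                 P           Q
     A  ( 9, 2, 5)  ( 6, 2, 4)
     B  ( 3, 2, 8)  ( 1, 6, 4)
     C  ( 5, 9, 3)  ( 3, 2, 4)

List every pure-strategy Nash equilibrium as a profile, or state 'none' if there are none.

(A,P,X): not NE [P1→B gives 7>3; P2→Q gives 9>7; P3→Y gives 6>3]
(A,P,Y): not NE [P1→B gives 6>3; P2→Q gives 9>7]
(A,P,Z): not NE [P3→Y gives 6>5]
(A,Q,X): not NE [P1→B gives 9>7; P3→Y gives 9>8]
(A,Q,Y): not NE [P1→C gives 12>9]
(A,Q,Z): not NE [P3→Y gives 9>4]
(B,P,X): not NE [P2→Q gives 8>5; P3→Z gives 8>3]
(B,P,Y): not NE [P3→Z gives 8>1]
(B,P,Z): not NE [P1→A gives 9>3; P2→Q gives 6>2]
(B,Q,X): not NE [P3→Y gives 7>4]
(B,Q,Y): not NE [P2→P gives 7>6]
(B,Q,Z): not NE [P1→A gives 6>1; P3→Y gives 7>4]
(C,P,X): not NE [P1→B gives 7>1; P3→Y gives 4>1]
(C,P,Y): not NE [P1→B gives 6>4; P2→Q gives 8>5]
(C,P,Z): not NE [P1→A gives 9>5; P3→Y gives 4>3]
(C,Q,X): not NE [P1→B gives 9>4; P2→P gives 8>4; P3→Y gives 9>6]
(C,Q,Y): NE
(C,Q,Z): not NE [P1→A gives 6>3; P2→P gives 9>2; P3→Y gives 9>4]

Nash profiles: (C,Q,Y)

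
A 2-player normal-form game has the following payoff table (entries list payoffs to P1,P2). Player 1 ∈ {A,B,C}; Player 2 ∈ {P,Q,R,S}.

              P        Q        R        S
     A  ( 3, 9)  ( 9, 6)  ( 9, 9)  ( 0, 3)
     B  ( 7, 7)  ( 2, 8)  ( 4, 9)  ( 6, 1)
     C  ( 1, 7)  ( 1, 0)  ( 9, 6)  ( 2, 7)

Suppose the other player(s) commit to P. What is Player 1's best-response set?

BR_1 = {B}

u_1(A vs P) = 3
u_1(B vs P) = 7
u_1(C vs P) = 1
max payoff 7 at {B}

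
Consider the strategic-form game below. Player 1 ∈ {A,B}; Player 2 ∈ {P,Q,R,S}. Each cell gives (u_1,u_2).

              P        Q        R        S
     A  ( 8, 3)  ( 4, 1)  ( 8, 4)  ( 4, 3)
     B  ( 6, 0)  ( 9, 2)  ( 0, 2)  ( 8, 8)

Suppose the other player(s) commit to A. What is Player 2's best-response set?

u_2(P vs A) = 3
u_2(Q vs A) = 1
u_2(R vs A) = 4
u_2(S vs A) = 3
max payoff 4 at {R}

argmax u_2 = {R}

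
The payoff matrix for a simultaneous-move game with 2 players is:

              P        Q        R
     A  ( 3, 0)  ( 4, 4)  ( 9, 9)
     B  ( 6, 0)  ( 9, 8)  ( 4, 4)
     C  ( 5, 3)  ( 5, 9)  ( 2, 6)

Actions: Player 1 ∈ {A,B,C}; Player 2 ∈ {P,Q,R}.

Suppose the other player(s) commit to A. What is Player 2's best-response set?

u_2(P vs A) = 0
u_2(Q vs A) = 4
u_2(R vs A) = 9
max payoff 9 at {R}

BR_2 = {R}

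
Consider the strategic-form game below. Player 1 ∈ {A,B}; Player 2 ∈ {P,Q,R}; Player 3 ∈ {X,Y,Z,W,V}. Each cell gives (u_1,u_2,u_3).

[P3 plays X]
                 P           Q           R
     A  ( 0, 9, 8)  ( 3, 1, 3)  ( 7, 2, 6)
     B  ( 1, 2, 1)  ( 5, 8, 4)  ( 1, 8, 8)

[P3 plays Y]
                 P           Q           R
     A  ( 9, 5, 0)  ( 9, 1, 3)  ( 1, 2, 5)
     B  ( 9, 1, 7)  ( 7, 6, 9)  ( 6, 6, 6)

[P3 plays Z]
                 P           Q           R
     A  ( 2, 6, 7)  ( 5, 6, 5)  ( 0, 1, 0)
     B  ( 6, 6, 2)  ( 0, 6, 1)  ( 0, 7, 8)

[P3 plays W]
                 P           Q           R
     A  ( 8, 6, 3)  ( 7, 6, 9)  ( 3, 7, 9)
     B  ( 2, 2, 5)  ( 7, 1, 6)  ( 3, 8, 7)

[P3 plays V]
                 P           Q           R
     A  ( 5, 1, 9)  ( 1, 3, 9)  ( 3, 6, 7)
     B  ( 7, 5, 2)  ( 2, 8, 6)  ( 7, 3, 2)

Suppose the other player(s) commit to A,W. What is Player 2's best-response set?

u_2(P vs A,W) = 6
u_2(Q vs A,W) = 6
u_2(R vs A,W) = 7
max payoff 7 at {R}

BR_2 = {R}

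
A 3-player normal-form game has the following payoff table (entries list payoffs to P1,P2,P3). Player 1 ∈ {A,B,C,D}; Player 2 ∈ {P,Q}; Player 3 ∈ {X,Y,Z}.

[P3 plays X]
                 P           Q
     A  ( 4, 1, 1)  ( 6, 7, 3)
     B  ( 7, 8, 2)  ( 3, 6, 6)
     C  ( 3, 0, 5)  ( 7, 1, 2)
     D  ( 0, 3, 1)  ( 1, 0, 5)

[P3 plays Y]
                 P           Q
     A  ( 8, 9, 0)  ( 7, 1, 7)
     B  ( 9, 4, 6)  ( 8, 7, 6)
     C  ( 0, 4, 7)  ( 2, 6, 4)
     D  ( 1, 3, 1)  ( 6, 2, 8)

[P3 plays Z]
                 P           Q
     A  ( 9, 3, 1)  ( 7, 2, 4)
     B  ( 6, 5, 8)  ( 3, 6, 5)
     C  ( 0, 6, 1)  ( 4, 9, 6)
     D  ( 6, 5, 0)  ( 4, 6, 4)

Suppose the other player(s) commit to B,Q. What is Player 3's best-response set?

u_3(X vs B,Q) = 6
u_3(Y vs B,Q) = 6
u_3(Z vs B,Q) = 5
max payoff 6 at {X,Y}

argmax u_3 = {X,Y}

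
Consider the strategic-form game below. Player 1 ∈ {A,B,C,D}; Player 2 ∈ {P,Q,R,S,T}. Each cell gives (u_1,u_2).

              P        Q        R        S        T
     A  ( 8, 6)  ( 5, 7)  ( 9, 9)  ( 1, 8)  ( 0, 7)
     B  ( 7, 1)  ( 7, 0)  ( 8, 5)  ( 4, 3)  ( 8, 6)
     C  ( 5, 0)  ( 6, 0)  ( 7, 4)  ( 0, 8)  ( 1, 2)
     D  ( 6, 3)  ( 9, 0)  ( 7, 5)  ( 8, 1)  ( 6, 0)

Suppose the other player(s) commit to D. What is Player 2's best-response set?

u_2(P vs D) = 3
u_2(Q vs D) = 0
u_2(R vs D) = 5
u_2(S vs D) = 1
u_2(T vs D) = 0
max payoff 5 at {R}

P2 best: {R}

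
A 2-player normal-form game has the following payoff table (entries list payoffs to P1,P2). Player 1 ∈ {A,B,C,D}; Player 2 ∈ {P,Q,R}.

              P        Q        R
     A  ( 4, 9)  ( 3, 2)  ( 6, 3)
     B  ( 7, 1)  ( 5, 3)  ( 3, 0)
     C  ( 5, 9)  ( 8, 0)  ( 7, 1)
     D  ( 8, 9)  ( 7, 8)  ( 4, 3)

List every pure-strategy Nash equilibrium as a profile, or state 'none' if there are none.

(A,P): not NE [P1→D gives 8>4]
(A,Q): not NE [P1→C gives 8>3; P2→P gives 9>2]
(A,R): not NE [P1→C gives 7>6; P2→P gives 9>3]
(B,P): not NE [P1→D gives 8>7; P2→Q gives 3>1]
(B,Q): not NE [P1→C gives 8>5]
(B,R): not NE [P1→C gives 7>3; P2→Q gives 3>0]
(C,P): not NE [P1→D gives 8>5]
(C,Q): not NE [P2→P gives 9>0]
(C,R): not NE [P2→P gives 9>1]
(D,P): NE
(D,Q): not NE [P1→C gives 8>7; P2→P gives 9>8]
(D,R): not NE [P1→C gives 7>4; P2→P gives 9>3]

NE set: (D,P)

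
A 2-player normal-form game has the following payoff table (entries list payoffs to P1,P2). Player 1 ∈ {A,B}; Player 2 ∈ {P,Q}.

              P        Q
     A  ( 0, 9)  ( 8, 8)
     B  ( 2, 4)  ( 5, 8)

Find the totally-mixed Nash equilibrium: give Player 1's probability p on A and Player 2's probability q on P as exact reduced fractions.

(p,q) = (4/5, 3/5)

P1 indiff ⇒ q·0+(1-q)·8 = q·2+(1-q)·5 ⇒ q(-2) = (1-q)(-3) ⇒ q = 3/5
P2 indiff ⇒ p·9+(1-p)·4 = p·8+(1-p)·8 ⇒ p(1) = (1-p)(4) ⇒ p = 4/5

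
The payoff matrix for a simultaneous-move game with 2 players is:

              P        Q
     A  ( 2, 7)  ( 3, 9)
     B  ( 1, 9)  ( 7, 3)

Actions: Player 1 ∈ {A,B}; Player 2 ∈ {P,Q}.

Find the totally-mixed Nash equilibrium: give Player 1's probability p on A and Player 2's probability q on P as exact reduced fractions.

P1 indiff ⇒ q·2+(1-q)·3 = q·1+(1-q)·7 ⇒ q(1) = (1-q)(4) ⇒ q = 4/5
P2 indiff ⇒ p·7+(1-p)·9 = p·9+(1-p)·3 ⇒ p(-2) = (1-p)(-6) ⇒ p = 3/4

P1 mixes 3/4 on A; P2 mixes 4/5 on P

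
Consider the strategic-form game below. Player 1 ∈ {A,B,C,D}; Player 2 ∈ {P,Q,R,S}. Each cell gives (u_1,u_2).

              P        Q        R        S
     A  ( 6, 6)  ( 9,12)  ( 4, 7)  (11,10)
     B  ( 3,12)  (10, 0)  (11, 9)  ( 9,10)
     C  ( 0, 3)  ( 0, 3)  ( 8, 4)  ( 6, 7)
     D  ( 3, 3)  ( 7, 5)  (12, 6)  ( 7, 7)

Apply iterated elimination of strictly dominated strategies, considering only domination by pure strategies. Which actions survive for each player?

P1 drop C (B beats it: P:3>0 Q:10>0 R:11>8 S:9>6)
P2 drop R (S beats it: A:10>7 B:10>9 D:7>6)
P1 drop D (A beats it: P:6>3 Q:9>7 S:11>7)
P1→{A,B} P2→{P,Q,S}

Remaining: P1:{A,B} P2:{P,Q,S}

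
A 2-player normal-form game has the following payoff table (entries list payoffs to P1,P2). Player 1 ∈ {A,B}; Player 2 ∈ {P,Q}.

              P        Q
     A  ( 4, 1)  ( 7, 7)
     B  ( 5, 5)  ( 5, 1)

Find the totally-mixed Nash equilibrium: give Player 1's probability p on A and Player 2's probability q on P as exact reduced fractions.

P1 indiff ⇒ q·4+(1-q)·7 = q·5+(1-q)·5 ⇒ q(-1) = (1-q)(-2) ⇒ q = 2/3
P2 indiff ⇒ p·1+(1-p)·5 = p·7+(1-p)·1 ⇒ p(-6) = (1-p)(-4) ⇒ p = 2/5

p=2/5, q=2/3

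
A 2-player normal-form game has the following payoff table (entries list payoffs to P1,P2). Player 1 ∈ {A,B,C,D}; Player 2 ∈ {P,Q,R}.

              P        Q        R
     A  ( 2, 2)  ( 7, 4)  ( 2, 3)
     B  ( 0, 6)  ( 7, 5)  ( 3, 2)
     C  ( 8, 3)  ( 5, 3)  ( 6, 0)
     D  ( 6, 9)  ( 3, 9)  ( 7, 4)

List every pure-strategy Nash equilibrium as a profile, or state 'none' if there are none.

PSNE = {(A,Q), (C,P)}

(A,P): not NE [P1→C gives 8>2; P2→Q gives 4>2]
(A,Q): NE
(A,R): not NE [P1→D gives 7>2; P2→Q gives 4>3]
(B,P): not NE [P1→C gives 8>0]
(B,Q): not NE [P2→P gives 6>5]
(B,R): not NE [P1→D gives 7>3; P2→P gives 6>2]
(C,P): NE
(C,Q): not NE [P1→B gives 7>5]
(C,R): not NE [P1→D gives 7>6; P2→Q gives 3>0]
(D,P): not NE [P1→C gives 8>6]
(D,Q): not NE [P1→B gives 7>3]
(D,R): not NE [P2→Q gives 9>4]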